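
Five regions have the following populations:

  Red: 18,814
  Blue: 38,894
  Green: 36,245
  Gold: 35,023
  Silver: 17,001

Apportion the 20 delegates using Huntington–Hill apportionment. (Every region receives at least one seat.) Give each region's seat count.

Red 3, Blue 5, Green 5, Gold 5, Silver 2

With divisor 7391: modified quotas Red 2.546, Blue 5.262, Green 4.904, Gold 4.739, Silver 2.300.
Geometric-mean thresholds: Red √(2·3)=2.449, Blue √(5·6)=5.477, Green √(4·5)=4.472, Gold √(4·5)=4.472, Silver √(2·3)=2.449.
Each quota rounded against its threshold gives Red 3, Blue 5, Green 5, Gold 5, Silver 2 (total 20).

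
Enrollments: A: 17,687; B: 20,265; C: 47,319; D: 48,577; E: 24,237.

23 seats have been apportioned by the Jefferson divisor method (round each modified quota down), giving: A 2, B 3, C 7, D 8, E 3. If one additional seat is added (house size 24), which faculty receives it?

E

Priority for the next seat is population ÷ (current seats + 1).
Priorities: A 5895.667, B 5066.250, C 5914.875, D 5397.444, E 6059.250.
Highest priority: E.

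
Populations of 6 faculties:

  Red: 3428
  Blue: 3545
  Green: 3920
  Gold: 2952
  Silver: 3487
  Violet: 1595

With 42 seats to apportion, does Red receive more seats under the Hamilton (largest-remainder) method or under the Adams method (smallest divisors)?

Hamilton: Red 8, Blue 8, Green 9, Gold 6, Silver 8, Violet 3.
Adams: Red 7, Blue 8, Green 8, Gold 7, Silver 8, Violet 4.
Red gets 8 under Hamilton and 7 under Adams.

Hamilton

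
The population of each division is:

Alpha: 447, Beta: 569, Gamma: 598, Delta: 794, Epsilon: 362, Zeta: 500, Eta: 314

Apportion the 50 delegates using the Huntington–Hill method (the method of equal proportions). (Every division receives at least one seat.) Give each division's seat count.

With divisor 70.3: modified quotas Alpha 6.358, Beta 8.094, Gamma 8.506, Delta 11.294, Epsilon 5.149, Zeta 7.112, Eta 4.467.
Geometric-mean thresholds: Alpha √(6·7)=6.481, Beta √(8·9)=8.485, Gamma √(8·9)=8.485, Delta √(11·12)=11.489, Epsilon √(5·6)=5.477, Zeta √(7·8)=7.483, Eta √(4·5)=4.472.
Each quota rounded against its threshold gives Alpha 6, Beta 8, Gamma 9, Delta 11, Epsilon 5, Zeta 7, Eta 4 (total 50).

Alpha 6; Beta 8; Gamma 9; Delta 11; Epsilon 5; Zeta 7; Eta 4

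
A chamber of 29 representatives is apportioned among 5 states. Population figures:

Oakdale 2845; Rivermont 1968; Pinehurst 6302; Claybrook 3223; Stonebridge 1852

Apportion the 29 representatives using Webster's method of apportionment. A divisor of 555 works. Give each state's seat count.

Oakdale 5, Rivermont 4, Pinehurst 11, Claybrook 6, Stonebridge 3

With modified divisor 555: modified quotas Oakdale 5.126, Rivermont 3.546, Pinehurst 11.355, Claybrook 5.807, Stonebridge 3.337.
Rounding to the nearest integer: Oakdale 5, Rivermont 4, Pinehurst 11, Claybrook 6, Stonebridge 3 (total 29).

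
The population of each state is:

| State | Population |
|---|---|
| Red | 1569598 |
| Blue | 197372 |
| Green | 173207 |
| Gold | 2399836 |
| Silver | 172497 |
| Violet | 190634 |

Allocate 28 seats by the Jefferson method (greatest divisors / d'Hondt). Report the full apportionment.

Standard divisor 4703144/28 ≈ 167969.429; standard quotas: Red 9.345, Blue 1.175, Green 1.031, Gold 14.287, Silver 1.027, Violet 1.135.
Rounding down gives 9, 1, 1, 14, 1, 1 = 27 seats, so the divisor must be adjusted.
With modified divisor 158500: modified quotas Red 9.903, Blue 1.245, Green 1.093, Gold 15.141, Silver 1.088, Violet 1.203.
Rounding down: Red 9, Blue 1, Green 1, Gold 15, Silver 1, Violet 1 (total 28).

Red 9, Blue 1, Green 1, Gold 15, Silver 1, Violet 1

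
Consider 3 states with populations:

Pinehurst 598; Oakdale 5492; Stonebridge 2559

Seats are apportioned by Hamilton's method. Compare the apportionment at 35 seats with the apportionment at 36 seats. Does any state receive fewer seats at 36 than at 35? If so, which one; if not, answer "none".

At 35 seats: Pinehurst 3, Oakdale 22, Stonebridge 10.
At 36 seats: Pinehurst 2, Oakdale 23, Stonebridge 11.
Pinehurst drops from 3 to 2.

Pinehurst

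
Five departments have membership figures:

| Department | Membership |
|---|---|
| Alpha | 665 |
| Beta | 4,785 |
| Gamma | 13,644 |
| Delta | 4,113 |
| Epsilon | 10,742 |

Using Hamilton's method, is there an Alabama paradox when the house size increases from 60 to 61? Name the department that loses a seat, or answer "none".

At 60 seats: Alpha 1, Beta 9, Gamma 24, Delta 7, Epsilon 19.
At 61 seats: Alpha 1, Beta 9, Gamma 25, Delta 7, Epsilon 19.
No department's allocation decreased.

none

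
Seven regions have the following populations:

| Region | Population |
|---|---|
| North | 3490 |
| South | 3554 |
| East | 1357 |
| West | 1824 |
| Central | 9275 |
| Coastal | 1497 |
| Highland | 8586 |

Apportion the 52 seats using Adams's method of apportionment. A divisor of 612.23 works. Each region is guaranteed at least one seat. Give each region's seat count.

With modified divisor 612.23: modified quotas North 5.700, South 5.805, East 2.216, West 2.979, Central 15.150, Coastal 2.445, Highland 14.024.
Rounding up: North 6, South 6, East 3, West 3, Central 16, Coastal 3, Highland 15 (total 52).

North 6, South 6, East 3, West 3, Central 16, Coastal 3, Highland 15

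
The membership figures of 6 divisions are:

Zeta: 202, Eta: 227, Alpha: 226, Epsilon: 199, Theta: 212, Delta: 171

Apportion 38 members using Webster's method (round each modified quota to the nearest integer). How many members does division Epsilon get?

6

Standard divisor 1237/38 ≈ 32.553; standard quotas: Zeta 6.205, Eta 6.973, Alpha 6.943, Epsilon 6.113, Theta 6.513, Delta 5.253.
Rounding to the nearest integer gives Zeta 6, Eta 7, Alpha 7, Epsilon 6, Theta 7, Delta 5 — total 38, matching the house size, so no adjustment is needed.
Epsilon receives 6.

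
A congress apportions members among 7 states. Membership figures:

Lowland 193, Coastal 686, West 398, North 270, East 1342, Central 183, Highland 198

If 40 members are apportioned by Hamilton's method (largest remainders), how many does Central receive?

2

Standard divisor: 3270 ÷ 40 ≈ 81.75.
Standard quotas: Lowland 2.361, Coastal 8.391, West 4.869, North 3.303, East 16.416, Central 2.239, Highland 2.422.
Lower quotas: Lowland 2, Coastal 8, West 4, North 3, East 16, Central 2, Highland 2 (sum 37, leaving 3 seats).
Remainders in descending order: West 0.869, Highland 0.422, East 0.416, Coastal 0.391, Lowland 0.361, North 0.303, Central 0.239.
The surplus seats go to West, Highland, East.
Central receives 2.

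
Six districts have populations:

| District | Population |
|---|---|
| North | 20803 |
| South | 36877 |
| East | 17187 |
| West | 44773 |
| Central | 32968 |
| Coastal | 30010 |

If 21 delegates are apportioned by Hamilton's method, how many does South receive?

4

The standard divisor is 182618/21 ≈ 8696.095.
Standard quotas: North 2.3922, South 4.2406, East 1.9764, West 5.1486, Central 3.7911, Coastal 3.4510.
Lower quotas: North 2, South 4, East 1, West 5, Central 3, Coastal 3 (sum 18, leaving 3 seats).
Remainders in descending order: East 0.9764, Central 0.7911, Coastal 0.4510, North 0.3922, South 0.2406, West 0.1486.
The surplus seats go to East, Central, Coastal.
South receives 4.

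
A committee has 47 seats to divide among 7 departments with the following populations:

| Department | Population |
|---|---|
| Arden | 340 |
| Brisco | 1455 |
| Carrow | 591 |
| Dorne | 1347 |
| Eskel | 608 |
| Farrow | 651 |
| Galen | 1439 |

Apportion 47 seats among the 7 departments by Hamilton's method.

The standard divisor is 6431/47 ≈ 136.83.
Standard quotas: Arden 2.485, Brisco 10.634, Carrow 4.319, Dorne 9.844, Eskel 4.443, Farrow 4.758, Galen 10.517.
Lower quotas: Arden 2, Brisco 10, Carrow 4, Dorne 9, Eskel 4, Farrow 4, Galen 10 (sum 43, leaving 4 seats).
Remainders in descending order: Dorne 0.844, Farrow 0.758, Brisco 0.634, Galen 0.517, Arden 0.485, Eskel 0.443, Carrow 0.319.
Largest remainders: Dorne, Farrow, Brisco, Galen receive the extra seats.

Arden: 2, Brisco: 11, Carrow: 4, Dorne: 10, Eskel: 4, Farrow: 5, Galen: 11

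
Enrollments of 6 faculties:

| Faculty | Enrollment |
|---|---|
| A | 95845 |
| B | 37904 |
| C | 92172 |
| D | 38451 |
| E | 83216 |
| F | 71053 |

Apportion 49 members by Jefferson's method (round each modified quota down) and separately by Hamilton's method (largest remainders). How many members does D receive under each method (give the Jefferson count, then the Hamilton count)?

Jefferson: A 12, B 4, C 11, D 4, E 10, F 8.
Hamilton: A 11, B 4, C 11, D 5, E 10, F 8.
D gets 4 under Jefferson and 5 under Hamilton.

4 and 5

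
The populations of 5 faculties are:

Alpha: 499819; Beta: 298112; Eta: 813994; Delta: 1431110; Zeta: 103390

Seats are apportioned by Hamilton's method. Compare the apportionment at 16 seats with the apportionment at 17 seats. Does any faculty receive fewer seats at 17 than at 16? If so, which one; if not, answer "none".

Zeta

At 16 seats: Alpha 3, Beta 1, Eta 4, Delta 7, Zeta 1.
At 17 seats: Alpha 3, Beta 2, Eta 4, Delta 8, Zeta 0.
Zeta drops from 1 to 0.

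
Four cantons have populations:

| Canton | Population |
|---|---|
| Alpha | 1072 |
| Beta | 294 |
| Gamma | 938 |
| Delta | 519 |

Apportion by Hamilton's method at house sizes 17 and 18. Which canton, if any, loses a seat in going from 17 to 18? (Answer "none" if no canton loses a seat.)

none

At 17 seats: Alpha 6, Beta 2, Gamma 6, Delta 3.
At 18 seats: Alpha 7, Beta 2, Gamma 6, Delta 3.
No canton's allocation decreased.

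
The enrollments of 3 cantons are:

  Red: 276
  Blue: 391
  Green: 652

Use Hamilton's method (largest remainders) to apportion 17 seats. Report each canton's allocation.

Red 4, Blue 5, Green 8

Standard divisor: 1319 ÷ 17 ≈ 77.588.
Standard quotas: Red 3.557, Blue 5.039, Green 8.403.
Lower quotas: Red 3, Blue 5, Green 8 (sum 16, leaving 1 seat).
Remainders in descending order: Red 0.557, Green 0.403, Blue 0.039.
Largest remainder: Red receives the extra seat.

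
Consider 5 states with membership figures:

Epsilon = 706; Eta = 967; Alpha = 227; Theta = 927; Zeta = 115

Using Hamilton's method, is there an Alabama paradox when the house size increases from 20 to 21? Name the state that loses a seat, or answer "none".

none

At 20 seats: Epsilon 5, Eta 7, Alpha 1, Theta 6, Zeta 1.
At 21 seats: Epsilon 5, Eta 7, Alpha 2, Theta 6, Zeta 1.
No state's allocation decreased.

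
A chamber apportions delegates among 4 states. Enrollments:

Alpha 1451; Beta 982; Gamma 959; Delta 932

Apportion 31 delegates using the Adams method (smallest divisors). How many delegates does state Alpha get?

10

Standard divisor 4324/31 ≈ 139.484; standard quotas: Alpha 10.403, Beta 7.040, Gamma 6.875, Delta 6.682.
Rounding up gives 11, 8, 7, 7 = 33 seats, so the divisor must be adjusted.
With modified divisor 150: modified quotas Alpha 9.673, Beta 6.547, Gamma 6.393, Delta 6.213.
Rounding up: Alpha 10, Beta 7, Gamma 7, Delta 7 (total 31).
Alpha receives 10.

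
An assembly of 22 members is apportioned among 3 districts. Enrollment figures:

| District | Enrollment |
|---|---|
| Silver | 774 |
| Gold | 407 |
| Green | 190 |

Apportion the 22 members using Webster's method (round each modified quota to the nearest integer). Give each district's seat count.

Silver 12, Gold 7, Green 3

Standard divisor 1371/22 ≈ 62.318; standard quotas: Silver 12.420, Gold 6.531, Green 3.049.
Rounding to the nearest integer gives Silver 12, Gold 7, Green 3 — total 22, matching the house size, so no adjustment is needed.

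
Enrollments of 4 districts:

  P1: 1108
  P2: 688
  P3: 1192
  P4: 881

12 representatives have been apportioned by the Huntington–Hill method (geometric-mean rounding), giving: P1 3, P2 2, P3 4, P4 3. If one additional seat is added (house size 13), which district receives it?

P1

Priority for the next seat is population ÷ (√(s·(s+1))).
Priorities: P1 319.852, P2 280.875, P3 266.539, P4 254.323.
Highest priority: P1.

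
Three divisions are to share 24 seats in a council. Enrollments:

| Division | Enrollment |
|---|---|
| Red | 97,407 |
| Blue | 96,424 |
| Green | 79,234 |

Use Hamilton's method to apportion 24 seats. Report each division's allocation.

Standard divisor: 273065 ÷ 24 ≈ 11377.708.
Standard quotas: Red 8.5612, Blue 8.4748, Green 6.9640.
Lower quotas: Red 8, Blue 8, Green 6 (sum 22, leaving 2 seats).
Remainders in descending order: Green 0.9640, Red 0.5612, Blue 0.4748.
Largest remainders: Green, Red receive the extra seats.

Red 9, Blue 8, Green 7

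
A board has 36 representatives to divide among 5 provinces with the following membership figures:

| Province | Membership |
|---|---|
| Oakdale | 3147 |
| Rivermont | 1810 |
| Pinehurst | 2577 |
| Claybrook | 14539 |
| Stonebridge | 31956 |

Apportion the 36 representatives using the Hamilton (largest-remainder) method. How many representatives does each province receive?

Total 54029; standard divisor 54029/36 ≈ 1500.806.
Standard quotas: Oakdale 2.0969, Rivermont 1.2060, Pinehurst 1.7171, Claybrook 9.6875, Stonebridge 21.2926.
Lower quotas: Oakdale 2, Rivermont 1, Pinehurst 1, Claybrook 9, Stonebridge 21 (sum 34, leaving 2 seats).
Remainders in descending order: Pinehurst 0.7171, Claybrook 0.6875, Stonebridge 0.2926, Rivermont 0.2060, Oakdale 0.0969.
The surplus seats go to Pinehurst, Claybrook.

Oakdale: 2; Rivermont: 1; Pinehurst: 2; Claybrook: 10; Stonebridge: 21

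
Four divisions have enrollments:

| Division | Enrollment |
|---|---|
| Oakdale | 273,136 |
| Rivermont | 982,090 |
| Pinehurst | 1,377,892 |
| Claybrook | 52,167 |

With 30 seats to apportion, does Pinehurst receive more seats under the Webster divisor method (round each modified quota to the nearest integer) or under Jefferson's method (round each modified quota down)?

Webster: Oakdale 3, Rivermont 11, Pinehurst 15, Claybrook 1.
Jefferson: Oakdale 3, Rivermont 11, Pinehurst 16, Claybrook 0.
Pinehurst gets 15 under Webster and 16 under Jefferson.

Jefferson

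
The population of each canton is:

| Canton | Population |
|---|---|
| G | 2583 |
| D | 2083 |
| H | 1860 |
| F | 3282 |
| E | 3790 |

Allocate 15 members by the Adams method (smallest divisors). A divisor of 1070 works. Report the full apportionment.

G 3; D 2; H 2; F 4; E 4

With modified divisor 1070: modified quotas G 2.414, D 1.947, H 1.738, F 3.067, E 3.542.
Rounding up: G 3, D 2, H 2, F 4, E 4 (total 15).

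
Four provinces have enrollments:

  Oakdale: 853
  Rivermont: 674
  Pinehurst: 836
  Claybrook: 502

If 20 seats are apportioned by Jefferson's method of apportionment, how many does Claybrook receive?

Standard divisor 2865/20 ≈ 143.25; standard quotas: Oakdale 5.955, Rivermont 4.705, Pinehurst 5.836, Claybrook 3.504.
Rounding down gives 5, 4, 5, 3 = 17 seats, so the divisor must be adjusted.
With modified divisor 130: modified quotas Oakdale 6.562, Rivermont 5.185, Pinehurst 6.431, Claybrook 3.862.
Rounding down: Oakdale 6, Rivermont 5, Pinehurst 6, Claybrook 3 (total 20).
Claybrook receives 3.

3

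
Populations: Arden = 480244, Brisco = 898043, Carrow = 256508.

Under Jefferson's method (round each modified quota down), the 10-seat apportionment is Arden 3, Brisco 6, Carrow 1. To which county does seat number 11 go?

Brisco

Priority for the next seat is population ÷ (current seats + 1).
Priorities: Arden 120061.000, Brisco 128291.857, Carrow 128254.000.
Highest priority: Brisco.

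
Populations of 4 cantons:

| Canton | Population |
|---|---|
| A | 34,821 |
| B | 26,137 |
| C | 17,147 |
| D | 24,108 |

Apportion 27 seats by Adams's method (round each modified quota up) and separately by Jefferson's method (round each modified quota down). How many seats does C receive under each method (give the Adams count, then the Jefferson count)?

Adams: A 9, B 7, C 5, D 6.
Jefferson: A 10, B 7, C 4, D 6.
C gets 5 under Adams and 4 under Jefferson.

5 and 4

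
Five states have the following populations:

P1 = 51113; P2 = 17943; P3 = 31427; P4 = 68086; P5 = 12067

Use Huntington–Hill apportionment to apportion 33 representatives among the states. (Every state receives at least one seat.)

P1 9, P2 3, P3 6, P4 13, P5 2

With divisor 5420: modified quotas P1 9.430, P2 3.311, P3 5.798, P4 12.562, P5 2.226.
Geometric-mean thresholds: P1 √(9·10)=9.487, P2 √(3·4)=3.464, P3 √(5·6)=5.477, P4 √(12·13)=12.490, P5 √(2·3)=2.449.
Each quota rounded against its threshold gives P1 9, P2 3, P3 6, P4 13, P5 2 (total 33).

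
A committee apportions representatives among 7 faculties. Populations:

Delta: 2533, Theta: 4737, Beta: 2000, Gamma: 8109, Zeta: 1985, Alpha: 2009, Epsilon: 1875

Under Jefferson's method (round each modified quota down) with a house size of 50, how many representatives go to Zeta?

4

Standard divisor 23248/50 ≈ 464.96; standard quotas: Delta 5.448, Theta 10.188, Beta 4.301, Gamma 17.440, Zeta 4.269, Alpha 4.321, Epsilon 4.033.
Rounding down gives 5, 10, 4, 17, 4, 4, 4 = 48 seats, so the divisor must be adjusted.
With modified divisor 429: modified quotas Delta 5.904, Theta 11.042, Beta 4.662, Gamma 18.902, Zeta 4.627, Alpha 4.683, Epsilon 4.371.
Rounding down: Delta 5, Theta 11, Beta 4, Gamma 18, Zeta 4, Alpha 4, Epsilon 4 (total 50).
Zeta receives 4.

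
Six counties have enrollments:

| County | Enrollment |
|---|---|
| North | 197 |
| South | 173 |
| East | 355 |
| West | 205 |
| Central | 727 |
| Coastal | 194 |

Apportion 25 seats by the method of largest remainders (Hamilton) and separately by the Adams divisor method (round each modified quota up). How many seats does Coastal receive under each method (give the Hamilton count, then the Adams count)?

2 and 3

Hamilton: North 3, South 2, East 5, West 3, Central 10, Coastal 2.
Adams: North 3, South 2, East 5, West 3, Central 9, Coastal 3.
Coastal gets 2 under Hamilton and 3 under Adams.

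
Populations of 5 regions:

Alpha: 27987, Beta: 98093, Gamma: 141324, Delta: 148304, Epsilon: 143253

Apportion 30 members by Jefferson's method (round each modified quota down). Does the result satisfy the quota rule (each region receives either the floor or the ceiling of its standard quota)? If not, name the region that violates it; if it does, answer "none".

none

Standard quotas: Alpha 1.502, Beta 5.265, Gamma 7.585, Delta 7.960, Epsilon 7.689.
Jefferson allocation: Alpha 1, Beta 5, Gamma 8, Delta 8, Epsilon 8.
Every allocation lies between the lower and upper quota.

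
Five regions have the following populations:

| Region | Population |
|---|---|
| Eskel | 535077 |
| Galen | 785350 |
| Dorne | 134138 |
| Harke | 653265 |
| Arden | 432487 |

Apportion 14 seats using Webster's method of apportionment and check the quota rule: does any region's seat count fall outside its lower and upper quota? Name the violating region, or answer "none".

Standard quotas: Eskel 2.949, Galen 4.328, Dorne 0.739, Harke 3.600, Arden 2.383.
Webster allocation: Eskel 3, Galen 4, Dorne 1, Harke 4, Arden 2.
Every allocation lies between the lower and upper quota.

none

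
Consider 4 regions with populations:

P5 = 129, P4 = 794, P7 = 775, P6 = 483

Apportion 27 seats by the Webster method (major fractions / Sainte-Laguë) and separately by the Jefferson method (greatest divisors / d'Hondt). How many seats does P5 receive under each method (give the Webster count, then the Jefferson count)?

Webster: P5 2, P4 10, P7 9, P6 6.
Jefferson: P5 1, P4 10, P7 10, P6 6.
P5 gets 2 under Webster and 1 under Jefferson.

2 and 1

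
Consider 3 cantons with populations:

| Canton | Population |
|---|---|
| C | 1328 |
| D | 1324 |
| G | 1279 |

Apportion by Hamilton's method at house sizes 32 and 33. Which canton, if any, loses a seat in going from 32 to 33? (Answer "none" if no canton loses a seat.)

At 32 seats: C 11, D 11, G 10.
At 33 seats: C 11, D 11, G 11.
No canton's allocation decreased.

none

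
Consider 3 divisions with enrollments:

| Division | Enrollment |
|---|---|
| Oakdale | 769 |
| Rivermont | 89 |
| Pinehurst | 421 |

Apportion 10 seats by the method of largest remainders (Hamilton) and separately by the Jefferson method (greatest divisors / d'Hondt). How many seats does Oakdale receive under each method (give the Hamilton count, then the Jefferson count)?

6 and 7

Hamilton: Oakdale 6, Rivermont 1, Pinehurst 3.
Jefferson: Oakdale 7, Rivermont 0, Pinehurst 3.
Oakdale gets 6 under Hamilton and 7 under Jefferson.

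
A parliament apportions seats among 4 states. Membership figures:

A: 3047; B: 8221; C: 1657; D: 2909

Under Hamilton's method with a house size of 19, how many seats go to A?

Standard divisor: 15834 ÷ 19 ≈ 833.368.
Standard quotas: A 3.6562, B 9.8648, C 1.9883, D 3.4907.
Lower quotas: A 3, B 9, C 1, D 3 (sum 16, leaving 3 seats).
Remainders in descending order: C 0.9883, B 0.8648, A 0.6562, D 0.4907.
Largest remainders: C, B, A receive the extra seats.
A receives 4.

4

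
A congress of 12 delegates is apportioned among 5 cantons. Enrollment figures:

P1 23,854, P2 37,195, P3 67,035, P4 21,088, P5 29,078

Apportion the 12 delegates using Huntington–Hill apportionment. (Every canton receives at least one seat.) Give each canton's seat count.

P1: 2, P2: 3, P3: 4, P4: 1, P5: 2

With divisor 15087: modified quotas P1 1.581, P2 2.465, P3 4.443, P4 1.398, P5 1.927.
Geometric-mean thresholds: P1 √(1·2)=1.414, P2 √(2·3)=2.449, P3 √(4·5)=4.472, P4 √(1·2)=1.414, P5 √(1·2)=1.414.
Each quota rounded against its threshold gives P1 2, P2 3, P3 4, P4 1, P5 2 (total 12).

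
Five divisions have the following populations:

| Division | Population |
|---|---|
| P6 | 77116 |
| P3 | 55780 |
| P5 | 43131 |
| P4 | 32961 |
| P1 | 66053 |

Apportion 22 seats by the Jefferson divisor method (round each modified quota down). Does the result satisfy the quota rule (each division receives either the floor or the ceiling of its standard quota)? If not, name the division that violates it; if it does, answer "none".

Standard quotas: P6 6.168, P3 4.462, P5 3.450, P4 2.636, P1 5.283.
Jefferson allocation: P6 7, P3 5, P5 3, P4 2, P1 5.
Every allocation lies between the lower and upper quota.

none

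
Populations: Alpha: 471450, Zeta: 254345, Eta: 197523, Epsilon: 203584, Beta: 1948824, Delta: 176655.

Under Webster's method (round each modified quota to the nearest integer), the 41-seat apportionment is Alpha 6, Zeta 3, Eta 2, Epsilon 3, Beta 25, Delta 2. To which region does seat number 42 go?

Priority for the next seat is population ÷ (current seats + 0.5).
Priorities: Alpha 72530.769, Zeta 72670.000, Eta 79009.200, Epsilon 58166.857, Beta 76424.471, Delta 70662.000.
Highest priority: Eta.

Eta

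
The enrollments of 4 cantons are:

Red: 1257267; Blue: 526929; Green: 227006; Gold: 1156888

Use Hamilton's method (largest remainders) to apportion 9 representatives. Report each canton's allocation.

The standard divisor is 3168090/9 = 352010.
Standard quotas: Red 3.5717, Blue 1.4969, Green 0.6449, Gold 3.2865.
Lower quotas: Red 3, Blue 1, Green 0, Gold 3 (sum 7, leaving 2 seats).
Remainders in descending order: Green 0.6449, Red 0.5717, Blue 0.4969, Gold 0.2865.
The surplus seats go to Green, Red.

Red 4, Blue 1, Green 1, Gold 3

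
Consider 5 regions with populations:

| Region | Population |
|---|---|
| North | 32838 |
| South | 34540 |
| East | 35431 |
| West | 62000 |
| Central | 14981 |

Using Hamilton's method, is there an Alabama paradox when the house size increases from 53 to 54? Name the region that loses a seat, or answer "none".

none

At 53 seats: North 10, South 10, East 11, West 18, Central 4.
At 54 seats: North 10, South 10, East 11, West 19, Central 4.
No region's allocation decreased.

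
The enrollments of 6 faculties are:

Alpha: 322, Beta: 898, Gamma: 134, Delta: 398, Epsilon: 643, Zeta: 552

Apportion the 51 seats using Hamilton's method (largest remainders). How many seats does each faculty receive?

Total 2947; standard divisor 2947/51 ≈ 57.784.
Standard quotas: Alpha 5.572, Beta 15.541, Gamma 2.319, Delta 6.888, Epsilon 11.128, Zeta 9.553.
Lower quotas: Alpha 5, Beta 15, Gamma 2, Delta 6, Epsilon 11, Zeta 9 (sum 48, leaving 3 seats).
Remainders in descending order: Delta 0.888, Alpha 0.572, Zeta 0.553, Beta 0.541, Gamma 0.319, Epsilon 0.128.
Largest remainders: Delta, Alpha, Zeta receive the extra seats.

Alpha 6, Beta 15, Gamma 2, Delta 7, Epsilon 11, Zeta 10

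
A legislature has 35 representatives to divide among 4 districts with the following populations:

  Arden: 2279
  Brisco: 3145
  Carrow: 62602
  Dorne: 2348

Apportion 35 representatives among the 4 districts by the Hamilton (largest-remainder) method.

Arden 1, Brisco 2, Carrow 31, Dorne 1

The standard divisor is 70374/35 ≈ 2010.686.
Standard quotas: Arden 1.1334, Brisco 1.5641, Carrow 31.1347, Dorne 1.1678.
Lower quotas: Arden 1, Brisco 1, Carrow 31, Dorne 1 (sum 34, leaving 1 seat).
Remainders in descending order: Brisco 0.5641, Dorne 0.1678, Carrow 0.1347, Arden 0.1334.
The surplus seat goes to Brisco.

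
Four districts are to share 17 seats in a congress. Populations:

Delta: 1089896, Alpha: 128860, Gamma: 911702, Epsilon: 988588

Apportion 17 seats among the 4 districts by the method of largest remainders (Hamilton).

The standard divisor is 3119046/17 ≈ 183473.294.
Standard quotas: Delta 5.9404, Alpha 0.7023, Gamma 4.9691, Epsilon 5.3882.
Lower quotas: Delta 5, Alpha 0, Gamma 4, Epsilon 5 (sum 14, leaving 3 seats).
Remainders in descending order: Gamma 0.9691, Delta 0.9404, Alpha 0.7023, Epsilon 0.3882.
Largest remainders: Gamma, Delta, Alpha receive the extra seats.

Delta 6, Alpha 1, Gamma 5, Epsilon 5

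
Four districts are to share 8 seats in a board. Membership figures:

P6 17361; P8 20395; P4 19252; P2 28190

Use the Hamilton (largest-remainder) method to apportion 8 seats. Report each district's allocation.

P6=1; P8=2; P4=2; P2=3

Total 85198; standard divisor 85198/8 ≈ 10649.75.
Standard quotas: P6 1.6302, P8 1.9151, P4 1.8077, P2 2.6470.
Lower quotas: P6 1, P8 1, P4 1, P2 2 (sum 5, leaving 3 seats).
Remainders in descending order: P8 0.9151, P4 0.8077, P2 0.6470, P6 0.6302.
The surplus seats go to P8, P4, P2.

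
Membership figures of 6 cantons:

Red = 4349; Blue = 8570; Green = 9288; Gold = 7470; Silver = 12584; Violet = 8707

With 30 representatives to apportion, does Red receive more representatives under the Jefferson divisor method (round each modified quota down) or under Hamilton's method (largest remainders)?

Jefferson: Red 2, Blue 5, Green 6, Gold 4, Silver 8, Violet 5.
Hamilton: Red 3, Blue 5, Green 6, Gold 4, Silver 7, Violet 5.
Red gets 2 under Jefferson and 3 under Hamilton.

Hamilton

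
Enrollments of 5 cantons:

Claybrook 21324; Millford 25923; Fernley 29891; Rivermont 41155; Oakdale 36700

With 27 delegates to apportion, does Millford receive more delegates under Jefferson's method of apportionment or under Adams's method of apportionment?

Adams

Jefferson: Claybrook 4, Millford 4, Fernley 5, Rivermont 7, Oakdale 7.
Adams: Claybrook 4, Millford 5, Fernley 5, Rivermont 7, Oakdale 6.
Millford gets 4 under Jefferson and 5 under Adams.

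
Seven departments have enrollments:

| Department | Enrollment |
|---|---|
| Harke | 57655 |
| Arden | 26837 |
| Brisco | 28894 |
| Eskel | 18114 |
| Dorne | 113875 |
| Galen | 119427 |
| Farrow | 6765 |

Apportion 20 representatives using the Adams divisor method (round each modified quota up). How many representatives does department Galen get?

Standard divisor 371567/20 ≈ 18578.35; standard quotas: Harke 3.103, Arden 1.445, Brisco 1.555, Eskel 0.975, Dorne 6.129, Galen 6.428, Farrow 0.364.
Rounding up gives 4, 2, 2, 1, 7, 7, 1 = 24 seats, so the divisor must be adjusted.
With modified divisor 23300: modified quotas Harke 2.474, Arden 1.152, Brisco 1.240, Eskel 0.777, Dorne 4.887, Galen 5.126, Farrow 0.290.
Rounding up: Harke 3, Arden 2, Brisco 2, Eskel 1, Dorne 5, Galen 6, Farrow 1 (total 20).
Galen receives 6.

6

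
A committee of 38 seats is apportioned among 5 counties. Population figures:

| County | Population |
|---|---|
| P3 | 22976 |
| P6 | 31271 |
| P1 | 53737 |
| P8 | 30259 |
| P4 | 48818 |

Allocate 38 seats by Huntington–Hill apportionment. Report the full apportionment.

P3: 5; P6: 6; P1: 11; P8: 6; P4: 10

With divisor 4974: modified quotas P3 4.619, P6 6.287, P1 10.804, P8 6.083, P4 9.815.
Geometric-mean thresholds: P3 √(4·5)=4.472, P6 √(6·7)=6.481, P1 √(10·11)=10.488, P8 √(6·7)=6.481, P4 √(9·10)=9.487.
Each quota rounded against its threshold gives P3 5, P6 6, P1 11, P8 6, P4 10 (total 38).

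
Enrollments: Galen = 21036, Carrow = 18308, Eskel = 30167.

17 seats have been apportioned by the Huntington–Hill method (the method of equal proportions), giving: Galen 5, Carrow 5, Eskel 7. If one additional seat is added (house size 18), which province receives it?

Eskel

Priority for the next seat is population ÷ (√(s·(s+1))).
Priorities: Galen 3840.631, Carrow 3342.568, Eskel 4031.235.
Highest priority: Eskel.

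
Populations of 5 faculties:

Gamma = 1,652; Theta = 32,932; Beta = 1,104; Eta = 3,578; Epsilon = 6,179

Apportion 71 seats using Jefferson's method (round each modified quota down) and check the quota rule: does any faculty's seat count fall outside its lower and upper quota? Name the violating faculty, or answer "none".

Theta

Standard quotas: Gamma 2.581, Theta 51.451, Beta 1.725, Eta 5.590, Epsilon 9.654.
Jefferson allocation: Gamma 2, Theta 53, Beta 1, Eta 5, Epsilon 10.
Theta has quota 51.451 (lower 51, upper 52) but receives 53 — outside the quota interval.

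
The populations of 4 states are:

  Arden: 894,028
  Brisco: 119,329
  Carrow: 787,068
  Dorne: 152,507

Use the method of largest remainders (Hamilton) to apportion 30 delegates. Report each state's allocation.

Arden: 14, Brisco: 2, Carrow: 12, Dorne: 2

Total 1952932; standard divisor 1952932/30 ≈ 65097.733.
Standard quotas: Arden 13.7336, Brisco 1.8331, Carrow 12.0906, Dorne 2.3427.
Lower quotas: Arden 13, Brisco 1, Carrow 12, Dorne 2 (sum 28, leaving 2 seats).
Remainders in descending order: Brisco 0.8331, Arden 0.7336, Dorne 0.3427, Carrow 0.0906.
The surplus seats go to Brisco, Arden.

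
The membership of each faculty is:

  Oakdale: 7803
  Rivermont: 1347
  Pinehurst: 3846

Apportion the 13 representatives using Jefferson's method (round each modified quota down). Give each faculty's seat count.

Standard divisor 12996/13 ≈ 999.692; standard quotas: Oakdale 7.805, Rivermont 1.347, Pinehurst 3.847.
Rounding down gives 7, 1, 3 = 11 seats, so the divisor must be adjusted.
With modified divisor 900: modified quotas Oakdale 8.670, Rivermont 1.497, Pinehurst 4.273.
Rounding down: Oakdale 8, Rivermont 1, Pinehurst 4 (total 13).

Oakdale 8, Rivermont 1, Pinehurst 4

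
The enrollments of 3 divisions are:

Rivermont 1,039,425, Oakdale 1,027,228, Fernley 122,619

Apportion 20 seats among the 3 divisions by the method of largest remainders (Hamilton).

The standard divisor is 2189272/20 ≈ 109463.6.
Standard quotas: Rivermont 9.4956, Oakdale 9.3842, Fernley 1.1202.
Lower quotas: Rivermont 9, Oakdale 9, Fernley 1 (sum 19, leaving 1 seat).
Remainders in descending order: Rivermont 0.4956, Oakdale 0.3842, Fernley 0.1202.
The surplus seat goes to Rivermont.

Rivermont 10, Oakdale 9, Fernley 1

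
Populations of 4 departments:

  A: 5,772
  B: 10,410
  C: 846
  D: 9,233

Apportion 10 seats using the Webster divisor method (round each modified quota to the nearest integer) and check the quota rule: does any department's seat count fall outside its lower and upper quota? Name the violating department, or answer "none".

Standard quotas: A 2.198, B 3.964, C 0.322, D 3.516.
Webster allocation: A 2, B 4, C 0, D 4.
Every allocation lies between the lower and upper quota.

none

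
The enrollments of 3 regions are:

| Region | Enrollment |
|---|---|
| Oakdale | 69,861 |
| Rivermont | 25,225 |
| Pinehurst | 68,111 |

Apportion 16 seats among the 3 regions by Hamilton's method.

Standard divisor: 163197 ÷ 16 ≈ 10199.812.
Standard quotas: Oakdale 6.8492, Rivermont 2.4731, Pinehurst 6.6777.
Lower quotas: Oakdale 6, Rivermont 2, Pinehurst 6 (sum 14, leaving 2 seats).
Remainders in descending order: Oakdale 0.8492, Pinehurst 0.6777, Rivermont 0.4731.
The surplus seats go to Oakdale, Pinehurst.

Oakdale 7, Rivermont 2, Pinehurst 7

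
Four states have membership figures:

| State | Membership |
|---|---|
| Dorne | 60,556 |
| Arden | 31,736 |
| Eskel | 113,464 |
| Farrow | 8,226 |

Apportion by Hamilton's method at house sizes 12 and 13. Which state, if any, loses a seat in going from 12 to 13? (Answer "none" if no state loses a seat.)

At 12 seats: Dorne 3, Arden 2, Eskel 6, Farrow 1.
At 13 seats: Dorne 4, Arden 2, Eskel 7, Farrow 0.
Farrow drops from 1 to 0.

Farrow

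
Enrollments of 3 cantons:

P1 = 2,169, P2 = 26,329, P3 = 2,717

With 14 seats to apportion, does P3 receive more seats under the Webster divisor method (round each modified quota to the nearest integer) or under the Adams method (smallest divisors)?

Webster: P1 1, P2 12, P3 1.
Adams: P1 1, P2 11, P3 2.
P3 gets 1 under Webster and 2 under Adams.

Adams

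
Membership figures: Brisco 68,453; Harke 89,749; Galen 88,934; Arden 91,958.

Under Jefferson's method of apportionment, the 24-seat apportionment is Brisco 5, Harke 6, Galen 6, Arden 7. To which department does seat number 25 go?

Priority for the next seat is population ÷ (current seats + 1).
Priorities: Brisco 11408.833, Harke 12821.286, Galen 12704.857, Arden 11494.750.
Highest priority: Harke.

Harke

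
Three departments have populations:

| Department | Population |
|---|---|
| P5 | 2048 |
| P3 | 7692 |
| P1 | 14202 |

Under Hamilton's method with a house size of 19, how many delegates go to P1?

11

The standard divisor is 23942/19 ≈ 1260.105.
Standard quotas: P5 1.6253, P3 6.1043, P1 11.2705.
Lower quotas: P5 1, P3 6, P1 11 (sum 18, leaving 1 seat).
Remainders in descending order: P5 0.6253, P1 0.2705, P3 0.1043.
Largest remainder: P5 receives the extra seat.
P1 receives 11.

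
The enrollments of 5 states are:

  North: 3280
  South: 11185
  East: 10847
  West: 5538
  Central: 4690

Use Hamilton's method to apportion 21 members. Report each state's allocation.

Standard divisor: 35540 ÷ 21 ≈ 1692.381.
Standard quotas: North 1.9381, South 6.6090, East 6.4093, West 3.2723, Central 2.7712.
Lower quotas: North 1, South 6, East 6, West 3, Central 2 (sum 18, leaving 3 seats).
Remainders in descending order: North 0.9381, Central 0.7712, South 0.6090, East 0.4093, West 0.2723.
Largest remainders: North, Central, South receive the extra seats.

North 2, South 7, East 6, West 3, Central 3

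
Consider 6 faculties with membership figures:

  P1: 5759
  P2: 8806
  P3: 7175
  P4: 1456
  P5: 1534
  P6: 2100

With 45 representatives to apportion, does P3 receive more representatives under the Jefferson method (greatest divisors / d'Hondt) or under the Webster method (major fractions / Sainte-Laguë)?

Jefferson

Jefferson: P1 10, P2 15, P3 13, P4 2, P5 2, P6 3.
Webster: P1 10, P2 15, P3 12, P4 2, P5 3, P6 3.
P3 gets 13 under Jefferson and 12 under Webster.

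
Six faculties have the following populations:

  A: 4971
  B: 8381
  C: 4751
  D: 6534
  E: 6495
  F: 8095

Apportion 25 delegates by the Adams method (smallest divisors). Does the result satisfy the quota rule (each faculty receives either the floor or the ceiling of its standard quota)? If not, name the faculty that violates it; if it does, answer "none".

none

Standard quotas: A 3.168, B 5.341, C 3.028, D 4.164, E 4.139, F 5.159.
Adams allocation: A 3, B 6, C 3, D 4, E 4, F 5.
Every allocation lies between the lower and upper quota.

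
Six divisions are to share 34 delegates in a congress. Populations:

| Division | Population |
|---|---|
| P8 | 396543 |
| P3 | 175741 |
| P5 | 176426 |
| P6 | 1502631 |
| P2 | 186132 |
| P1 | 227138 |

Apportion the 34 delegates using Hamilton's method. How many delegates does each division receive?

Standard divisor: 2664611 ÷ 34 ≈ 78370.912.
Standard quotas: P8 5.0598, P3 2.2424, P5 2.2512, P6 19.1733, P2 2.3750, P1 2.8982.
Lower quotas: P8 5, P3 2, P5 2, P6 19, P2 2, P1 2 (sum 32, leaving 2 seats).
Remainders in descending order: P1 0.8982, P2 0.3750, P5 0.2512, P3 0.2424, P6 0.1733, P8 0.0598.
Largest remainders: P1, P2 receive the extra seats.

P8 5; P3 2; P5 2; P6 19; P2 3; P1 3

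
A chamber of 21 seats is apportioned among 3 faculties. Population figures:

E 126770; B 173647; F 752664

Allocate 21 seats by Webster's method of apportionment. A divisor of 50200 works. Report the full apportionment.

With modified divisor 50200: modified quotas E 2.525, B 3.459, F 14.993.
Rounding to the nearest integer: E 3, B 3, F 15 (total 21).

E 3; B 3; F 15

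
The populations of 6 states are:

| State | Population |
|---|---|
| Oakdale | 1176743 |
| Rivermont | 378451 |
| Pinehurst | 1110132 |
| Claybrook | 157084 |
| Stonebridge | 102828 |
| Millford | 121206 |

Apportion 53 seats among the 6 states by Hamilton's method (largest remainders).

The standard divisor is 3046444/53 ≈ 57480.075.
Standard quotas: Oakdale 20.4722, Rivermont 6.5840, Pinehurst 19.3133, Claybrook 2.7328, Stonebridge 1.7889, Millford 2.1087.
Lower quotas: Oakdale 20, Rivermont 6, Pinehurst 19, Claybrook 2, Stonebridge 1, Millford 2 (sum 50, leaving 3 seats).
Remainders in descending order: Stonebridge 0.7889, Claybrook 0.7328, Rivermont 0.5840, Oakdale 0.4722, Pinehurst 0.3133, Millford 0.1087.
The surplus seats go to Stonebridge, Claybrook, Rivermont.

Oakdale 20; Rivermont 7; Pinehurst 19; Claybrook 3; Stonebridge 2; Millford 2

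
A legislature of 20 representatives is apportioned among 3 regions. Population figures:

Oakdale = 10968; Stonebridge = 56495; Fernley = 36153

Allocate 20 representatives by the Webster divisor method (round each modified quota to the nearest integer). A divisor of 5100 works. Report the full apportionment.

Oakdale: 2; Stonebridge: 11; Fernley: 7

With modified divisor 5100: modified quotas Oakdale 2.151, Stonebridge 11.077, Fernley 7.089.
Rounding to the nearest integer: Oakdale 2, Stonebridge 11, Fernley 7 (total 20).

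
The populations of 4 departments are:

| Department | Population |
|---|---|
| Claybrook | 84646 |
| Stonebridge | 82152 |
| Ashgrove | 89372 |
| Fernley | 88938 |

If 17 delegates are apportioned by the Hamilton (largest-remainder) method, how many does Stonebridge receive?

4

Total 345108; standard divisor 345108/17 ≈ 20300.471.
Standard quotas: Claybrook 4.1697, Stonebridge 4.0468, Ashgrove 4.4025, Fernley 4.3811.
Lower quotas: Claybrook 4, Stonebridge 4, Ashgrove 4, Fernley 4 (sum 16, leaving 1 seat).
Remainders in descending order: Ashgrove 0.4025, Fernley 0.3811, Claybrook 0.1697, Stonebridge 0.0468.
The surplus seat goes to Ashgrove.
Stonebridge receives 4.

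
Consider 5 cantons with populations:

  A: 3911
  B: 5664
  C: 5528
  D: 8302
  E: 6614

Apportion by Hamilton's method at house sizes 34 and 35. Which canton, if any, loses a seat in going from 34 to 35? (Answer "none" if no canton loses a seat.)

A

At 34 seats: A 5, B 6, C 6, D 9, E 8.
At 35 seats: A 4, B 7, C 6, D 10, E 8.
A drops from 5 to 4.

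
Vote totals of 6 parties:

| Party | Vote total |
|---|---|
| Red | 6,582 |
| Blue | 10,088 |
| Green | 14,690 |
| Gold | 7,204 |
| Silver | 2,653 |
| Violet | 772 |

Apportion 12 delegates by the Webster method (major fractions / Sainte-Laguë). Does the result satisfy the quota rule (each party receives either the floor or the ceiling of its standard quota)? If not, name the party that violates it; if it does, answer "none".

Standard quotas: Red 1.881, Blue 2.883, Green 4.198, Gold 2.059, Silver 0.758, Violet 0.221.
Webster allocation: Red 2, Blue 3, Green 4, Gold 2, Silver 1, Violet 0.
Every allocation lies between the lower and upper quota.

none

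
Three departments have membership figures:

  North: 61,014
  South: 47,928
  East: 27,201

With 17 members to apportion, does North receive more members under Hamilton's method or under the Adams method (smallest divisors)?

Hamilton

Hamilton: North 8, South 6, East 3.
Adams: North 7, South 6, East 4.
North gets 8 under Hamilton and 7 under Adams.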